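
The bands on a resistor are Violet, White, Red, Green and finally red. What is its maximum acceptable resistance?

Violet → 7 (first significant figure)
White → 9 (second significant figure)
Red → 2 (third significant figure)
Green → ×10^5 multiplier
Red → ±2% tolerance
792 × 100000 = 79200000 Ω
Maximum = 79200000 × (1 + 2/100) = 80784000 Ω.

80784000 Ω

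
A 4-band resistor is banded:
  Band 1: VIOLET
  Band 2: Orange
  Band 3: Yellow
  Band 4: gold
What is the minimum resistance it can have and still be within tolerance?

Violet → 7 (first significant figure)
Orange → 3 (second significant figure)
Yellow → ×10^4 multiplier
Gold → ±5% tolerance
73 × 10000 = 730000 Ω
Minimum = 730000 × (1 − 5/100) = 693500 Ω.

693500 Ω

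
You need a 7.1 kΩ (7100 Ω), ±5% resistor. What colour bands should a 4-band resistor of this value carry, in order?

7100 Ω = 71 × 10^2.
7 → violet
1 → brown
Multiplier 10^2 → red.
±5% tolerance → gold.

violet, brown, red, gold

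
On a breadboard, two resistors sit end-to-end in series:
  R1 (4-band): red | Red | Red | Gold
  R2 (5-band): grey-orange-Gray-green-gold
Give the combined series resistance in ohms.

83802200 Ω

R1: red, red → 22; red ×10^2 → 2200 Ω.
R2: grey, orange, grey → 838; green ×10^5 → 83800000 Ω.
Series: 2200 + 83800000 = 83802200 Ω.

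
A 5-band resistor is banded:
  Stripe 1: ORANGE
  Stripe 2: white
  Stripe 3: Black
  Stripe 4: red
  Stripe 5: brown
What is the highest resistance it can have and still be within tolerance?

Orange → 3 (first significant figure)
White → 9 (second significant figure)
Black → 0 (third significant figure)
Red → ×10^2 multiplier
Brown → ±1% tolerance
390 × 100 = 39000 Ω
Highest = 39000 × (1 + 1/100) = 39390 Ω.

39390 Ω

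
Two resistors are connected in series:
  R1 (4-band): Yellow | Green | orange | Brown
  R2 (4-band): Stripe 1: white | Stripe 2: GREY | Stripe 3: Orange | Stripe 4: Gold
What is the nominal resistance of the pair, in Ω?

143000 Ω

R1: yellow, green → 45; orange ×10^3 → 45000 Ω.
R2: white, grey → 98; orange ×10^3 → 98000 Ω.
Series: 45000 + 98000 = 143000 Ω.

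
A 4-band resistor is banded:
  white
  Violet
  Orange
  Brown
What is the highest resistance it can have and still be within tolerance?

97970 Ω

White → 9 (first significant figure)
Violet → 7 (second significant figure)
Orange → ×10^3 multiplier
Brown → ±1% tolerance
97 × 1000 = 97000 Ω
Highest = 97000 × (1 + 1/100) = 97970 Ω.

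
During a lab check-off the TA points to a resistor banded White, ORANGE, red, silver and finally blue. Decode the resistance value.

White → 9 (first significant figure)
Orange → 3 (second significant figure)
Red → 2 (third significant figure)
Silver → ×0.01 multiplier
932 × 0.01 = 9.32 Ω

9.32 Ω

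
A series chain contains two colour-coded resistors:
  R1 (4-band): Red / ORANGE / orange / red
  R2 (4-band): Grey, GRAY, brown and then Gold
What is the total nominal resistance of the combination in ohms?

23880 Ω

R1: red, orange → 23; orange ×10^3 → 23000 Ω.
R2: grey, grey → 88; brown ×10 → 880 Ω.
Series: 23000 + 880 = 23880 Ω.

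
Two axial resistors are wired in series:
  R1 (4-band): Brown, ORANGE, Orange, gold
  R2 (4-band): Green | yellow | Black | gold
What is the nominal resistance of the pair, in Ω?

R1: brown, orange → 13; orange ×10^3 → 13000 Ω.
R2: green, yellow → 54; black ×1 → 54 Ω.
Series: 13000 + 54 = 13054 Ω.

13054 Ω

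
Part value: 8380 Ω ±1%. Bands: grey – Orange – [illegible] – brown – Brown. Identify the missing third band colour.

grey

8380 Ω = 838 × 10^1.
The third band gives digit 8 of the significand, and 8 is grey.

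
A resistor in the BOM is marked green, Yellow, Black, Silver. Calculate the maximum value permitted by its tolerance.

59.4 Ω

Green → 5 (first significant figure)
Yellow → 4 (second significant figure)
Black → ×1 multiplier
Silver → ±10% tolerance
54 × 1 = 54 Ω
Maximum = 54 × (1 + 10/100) = 59.4 Ω.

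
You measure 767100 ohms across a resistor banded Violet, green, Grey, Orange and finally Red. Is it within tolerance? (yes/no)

yes

Violet → 7 (first significant figure)
Green → 5 (second significant figure)
Grey → 8 (third significant figure)
Orange → ×10^3 multiplier
Red → ±2% tolerance
758 × 1000 = 758000 Ω
Allowed range: 742840 Ω to 773160 Ω.
767100 ohms lies inside that range.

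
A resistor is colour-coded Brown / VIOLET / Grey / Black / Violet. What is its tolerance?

±0.1%

The last band, violet, is the tolerance band.
Violet corresponds to ±0.1%.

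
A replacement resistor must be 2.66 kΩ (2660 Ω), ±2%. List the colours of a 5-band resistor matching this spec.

2660 Ω = 266 × 10^1.
2 → red
6 → blue
6 → blue
Multiplier 10^1 → brown.
±2% tolerance → red.

red, blue, blue, brown, red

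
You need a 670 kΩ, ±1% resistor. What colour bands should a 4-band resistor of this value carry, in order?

blue, violet, yellow, brown

670000 Ω = 67 × 10^4.
6 → blue
7 → violet
Multiplier 10^4 → yellow.
±1% tolerance → brown.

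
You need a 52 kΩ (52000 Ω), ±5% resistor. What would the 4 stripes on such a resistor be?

green, red, orange, gold

52000 Ω = 52 × 10^3.
5 → green
2 → red
Multiplier 10^3 → orange.
±5% tolerance → gold.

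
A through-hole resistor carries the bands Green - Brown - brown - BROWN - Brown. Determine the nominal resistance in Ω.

5110 Ω

Green → 5 (first significant figure)
Brown → 1 (second significant figure)
Brown → 1 (third significant figure)
Brown → ×10 multiplier
511 × 10 = 5110 Ω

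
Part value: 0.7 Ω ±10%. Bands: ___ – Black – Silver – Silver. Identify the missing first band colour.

violet

0.7 Ω = 70 × 10^-2.
The first band gives digit 7 of the significand, and 7 is violet.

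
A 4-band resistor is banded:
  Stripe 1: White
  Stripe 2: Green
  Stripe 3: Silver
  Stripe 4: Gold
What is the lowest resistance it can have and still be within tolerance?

White → 9 (first significant figure)
Green → 5 (second significant figure)
Silver → ×0.01 multiplier
Gold → ±5% tolerance
95 × 0.01 = 0.95 Ω
Lowest = 0.95 × (1 − 5/100) = 0.9025 Ω.

0.9025 Ω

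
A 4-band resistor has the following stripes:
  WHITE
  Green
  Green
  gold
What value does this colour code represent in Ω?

White → 9 (first significant figure)
Green → 5 (second significant figure)
Green → ×10^5 multiplier
95 × 100000 = 9500000 Ω

9500000 Ω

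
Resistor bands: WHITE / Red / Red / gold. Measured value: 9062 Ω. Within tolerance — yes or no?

yes

White → 9 (first significant figure)
Red → 2 (second significant figure)
Red → ×10^2 multiplier
Gold → ±5% tolerance
92 × 100 = 9200 Ω
Allowed range: 8740 Ω to 9660 Ω.
9062 Ω lies inside that range.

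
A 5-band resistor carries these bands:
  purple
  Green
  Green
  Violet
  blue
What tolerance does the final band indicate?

±0.25%

The last band, blue, is the tolerance band.
Blue corresponds to ±0.25%.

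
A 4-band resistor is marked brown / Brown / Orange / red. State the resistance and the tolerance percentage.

Brown → 1 (first significant figure)
Brown → 1 (second significant figure)
Orange → ×10^3 multiplier
Red → ±2% tolerance
11 × 1000 = 11000 Ω

11000 Ω ±2%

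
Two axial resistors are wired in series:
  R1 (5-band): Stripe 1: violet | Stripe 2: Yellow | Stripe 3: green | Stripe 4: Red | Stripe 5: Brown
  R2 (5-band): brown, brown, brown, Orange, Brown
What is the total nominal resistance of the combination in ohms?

185500 Ω

R1: violet, yellow, green → 745; red ×10^2 → 74500 Ω.
R2: brown, brown, brown → 111; orange ×10^3 → 111000 Ω.
Series: 74500 + 111000 = 185500 Ω.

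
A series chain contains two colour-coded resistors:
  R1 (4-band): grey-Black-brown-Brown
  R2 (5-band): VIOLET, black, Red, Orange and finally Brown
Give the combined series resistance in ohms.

R1: grey, black → 80; brown ×10 → 800 Ω.
R2: violet, black, red → 702; orange ×10^3 → 702000 Ω.
Series: 800 + 702000 = 702800 Ω.

702800 Ω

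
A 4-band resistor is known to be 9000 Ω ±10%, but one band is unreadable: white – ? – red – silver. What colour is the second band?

black

9000 Ω = 90 × 10^2.
The second band gives digit 0 of the significand, and 0 is black.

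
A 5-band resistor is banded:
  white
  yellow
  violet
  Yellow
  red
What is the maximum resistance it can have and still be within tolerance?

White → 9 (first significant figure)
Yellow → 4 (second significant figure)
Violet → 7 (third significant figure)
Yellow → ×10^4 multiplier
Red → ±2% tolerance
947 × 10000 = 9470000 Ω
Maximum = 9470000 × (1 + 2/100) = 9659400 Ω.

9659400 Ω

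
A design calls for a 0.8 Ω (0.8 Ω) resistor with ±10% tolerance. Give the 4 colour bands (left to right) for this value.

grey, black, silver, silver

0.8 Ω = 80 × 10^-2.
8 → grey
0 → black
Multiplier 10^-2 → silver.
±10% tolerance → silver.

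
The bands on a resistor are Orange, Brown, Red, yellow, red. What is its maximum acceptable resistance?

Orange → 3 (first significant figure)
Brown → 1 (second significant figure)
Red → 2 (third significant figure)
Yellow → ×10^4 multiplier
Red → ±2% tolerance
312 × 10000 = 3120000 Ω
Maximum = 3120000 × (1 + 2/100) = 3182400 Ω.

3182400 Ω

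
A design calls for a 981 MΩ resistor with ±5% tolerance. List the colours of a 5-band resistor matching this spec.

white, grey, brown, blue, gold

981000000 Ω = 981 × 10^6.
9 → white
8 → grey
1 → brown
Multiplier 10^6 → blue.
±5% tolerance → gold.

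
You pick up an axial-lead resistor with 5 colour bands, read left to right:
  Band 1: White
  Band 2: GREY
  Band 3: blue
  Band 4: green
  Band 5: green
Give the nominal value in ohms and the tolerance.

98600000 Ω ±0.5%

White → 9 (first significant figure)
Grey → 8 (second significant figure)
Blue → 6 (third significant figure)
Green → ×10^5 multiplier
Green → ±0.5% tolerance
986 × 100000 = 98600000 Ω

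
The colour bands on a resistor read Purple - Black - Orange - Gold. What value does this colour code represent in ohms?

Violet → 7 (first significant figure)
Black → 0 (second significant figure)
Orange → ×10^3 multiplier
70 × 1000 = 70000 Ω

70000 Ω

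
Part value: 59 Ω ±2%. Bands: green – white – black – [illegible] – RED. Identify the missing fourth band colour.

gold

59 Ω = 590 × 10^-1.
The fourth band is the multiplier, 10^-1, which is gold.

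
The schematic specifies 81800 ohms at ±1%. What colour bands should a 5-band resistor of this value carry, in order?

81800 Ω = 818 × 10^2.
8 → grey
1 → brown
8 → grey
Multiplier 10^2 → red.
±1% tolerance → brown.

grey, brown, grey, red, brown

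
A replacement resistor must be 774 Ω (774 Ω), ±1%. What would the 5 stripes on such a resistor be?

774 Ω = 774 × 10^0.
7 → violet
7 → violet
4 → yellow
Multiplier 10^0 → black.
±1% tolerance → brown.

violet, violet, yellow, black, brown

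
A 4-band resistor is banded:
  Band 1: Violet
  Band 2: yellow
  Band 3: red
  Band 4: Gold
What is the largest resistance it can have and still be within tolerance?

7770 Ω

Violet → 7 (first significant figure)
Yellow → 4 (second significant figure)
Red → ×10^2 multiplier
Gold → ±5% tolerance
74 × 100 = 7400 Ω
Largest = 7400 × (1 + 5/100) = 7770 Ω.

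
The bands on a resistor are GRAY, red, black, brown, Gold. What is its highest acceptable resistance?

8610 Ω

Grey → 8 (first significant figure)
Red → 2 (second significant figure)
Black → 0 (third significant figure)
Brown → ×10 multiplier
Gold → ±5% tolerance
820 × 10 = 8200 Ω
Highest = 8200 × (1 + 5/100) = 8610 Ω.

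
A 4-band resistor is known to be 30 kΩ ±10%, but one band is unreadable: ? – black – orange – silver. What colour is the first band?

30000 Ω = 30 × 10^3.
The first band gives digit 3 of the significand, and 3 is orange.

orange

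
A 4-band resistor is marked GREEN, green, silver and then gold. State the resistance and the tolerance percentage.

0.55 Ω ±5%

Green → 5 (first significant figure)
Green → 5 (second significant figure)
Silver → ×0.01 multiplier
Gold → ±5% tolerance
55 × 0.01 = 0.55 Ω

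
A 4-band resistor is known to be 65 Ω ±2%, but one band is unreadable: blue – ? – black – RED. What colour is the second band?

65 Ω = 65 × 10^0.
The second band gives digit 5 of the significand, and 5 is green.

green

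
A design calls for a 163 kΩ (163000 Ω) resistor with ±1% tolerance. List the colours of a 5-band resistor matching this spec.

163000 Ω = 163 × 10^3.
1 → brown
6 → blue
3 → orange
Multiplier 10^3 → orange.
±1% tolerance → brown.

brown, blue, orange, orange, brown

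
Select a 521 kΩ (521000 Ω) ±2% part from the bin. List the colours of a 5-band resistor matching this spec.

521000 Ω = 521 × 10^3.
5 → green
2 → red
1 → brown
Multiplier 10^3 → orange.
±2% tolerance → red.

green, red, brown, orange, red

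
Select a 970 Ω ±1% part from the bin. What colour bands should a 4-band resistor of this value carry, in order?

white, violet, brown, brown

970 Ω = 97 × 10^1.
9 → white
7 → violet
Multiplier 10^1 → brown.
±1% tolerance → brown.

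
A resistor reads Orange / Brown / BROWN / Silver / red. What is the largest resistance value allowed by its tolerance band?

Orange → 3 (first significant figure)
Brown → 1 (second significant figure)
Brown → 1 (third significant figure)
Silver → ×0.01 multiplier
Red → ±2% tolerance
311 × 0.01 = 3.11 Ω
Largest = 3.11 × (1 + 2/100) = 3.1722 Ω.

3.1722 Ω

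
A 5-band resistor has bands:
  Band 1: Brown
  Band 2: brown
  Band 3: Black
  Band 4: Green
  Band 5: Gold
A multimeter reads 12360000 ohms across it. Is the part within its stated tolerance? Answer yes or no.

no

Brown → 1 (first significant figure)
Brown → 1 (second significant figure)
Black → 0 (third significant figure)
Green → ×10^5 multiplier
Gold → ±5% tolerance
110 × 100000 = 11000000 Ω
Allowed range: 10450000 Ω to 11550000 Ω.
12360000 ohms lies outside that range.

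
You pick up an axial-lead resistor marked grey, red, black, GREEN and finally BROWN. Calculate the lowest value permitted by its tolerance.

Grey → 8 (first significant figure)
Red → 2 (second significant figure)
Black → 0 (third significant figure)
Green → ×10^5 multiplier
Brown → ±1% tolerance
820 × 100000 = 82000000 Ω
Lowest = 82000000 × (1 − 1/100) = 81180000 Ω.

81180000 Ω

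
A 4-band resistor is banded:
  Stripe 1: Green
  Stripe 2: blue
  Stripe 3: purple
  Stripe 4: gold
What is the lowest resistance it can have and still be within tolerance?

532000000 Ω

Green → 5 (first significant figure)
Blue → 6 (second significant figure)
Violet → ×10^7 multiplier
Gold → ±5% tolerance
56 × 10000000 = 560000000 Ω
Lowest = 560000000 × (1 − 5/100) = 532000000 Ω.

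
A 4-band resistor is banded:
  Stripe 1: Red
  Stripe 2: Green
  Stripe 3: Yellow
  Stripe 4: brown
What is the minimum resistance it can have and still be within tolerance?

Red → 2 (first significant figure)
Green → 5 (second significant figure)
Yellow → ×10^4 multiplier
Brown → ±1% tolerance
25 × 10000 = 250000 Ω
Minimum = 250000 × (1 − 1/100) = 247500 Ω.

247500 Ω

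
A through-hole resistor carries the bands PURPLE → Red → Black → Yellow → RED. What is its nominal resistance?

Violet → 7 (first significant figure)
Red → 2 (second significant figure)
Black → 0 (third significant figure)
Yellow → ×10^4 multiplier
720 × 10000 = 7200000 Ω

7200000 Ω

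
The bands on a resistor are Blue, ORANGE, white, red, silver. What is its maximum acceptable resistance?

70290 Ω

Blue → 6 (first significant figure)
Orange → 3 (second significant figure)
White → 9 (third significant figure)
Red → ×10^2 multiplier
Silver → ±10% tolerance
639 × 100 = 63900 Ω
Maximum = 63900 × (1 + 10/100) = 70290 Ω.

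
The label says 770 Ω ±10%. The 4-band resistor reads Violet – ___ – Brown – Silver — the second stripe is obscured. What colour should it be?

violet

770 Ω = 77 × 10^1.
The second band gives digit 7 of the significand, and 7 is violet.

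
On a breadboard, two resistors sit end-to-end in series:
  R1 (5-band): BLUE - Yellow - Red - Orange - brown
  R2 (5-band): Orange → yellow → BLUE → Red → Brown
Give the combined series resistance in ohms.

R1: blue, yellow, red → 642; orange ×10^3 → 642000 Ω.
R2: orange, yellow, blue → 346; red ×10^2 → 34600 Ω.
Series: 642000 + 34600 = 676600 Ω.

676600 Ω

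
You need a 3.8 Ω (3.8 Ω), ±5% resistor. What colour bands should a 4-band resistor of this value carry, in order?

orange, grey, gold, gold

3.8 Ω = 38 × 10^-1.
3 → orange
8 → grey
Multiplier 10^-1 → gold.
±5% tolerance → gold.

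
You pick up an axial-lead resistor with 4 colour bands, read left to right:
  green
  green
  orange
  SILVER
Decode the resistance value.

55000 Ω

Green → 5 (first significant figure)
Green → 5 (second significant figure)
Orange → ×10^3 multiplier
55 × 1000 = 55000 Ω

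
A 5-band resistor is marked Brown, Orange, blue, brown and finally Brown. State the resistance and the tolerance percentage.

Brown → 1 (first significant figure)
Orange → 3 (second significant figure)
Blue → 6 (third significant figure)
Brown → ×10 multiplier
Brown → ±1% tolerance
136 × 10 = 1360 Ω

1360 Ω ±1%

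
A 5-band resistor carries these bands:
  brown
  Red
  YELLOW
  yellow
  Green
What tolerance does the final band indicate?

The last band, green, is the tolerance band.
Green corresponds to ±0.5%.

±0.5%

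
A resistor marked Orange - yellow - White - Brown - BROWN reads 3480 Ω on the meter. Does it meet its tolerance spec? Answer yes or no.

yes

Orange → 3 (first significant figure)
Yellow → 4 (second significant figure)
White → 9 (third significant figure)
Brown → ×10 multiplier
Brown → ±1% tolerance
349 × 10 = 3490 Ω
Allowed range: 3455.1 Ω to 3524.9 Ω.
3480 Ω lies inside that range.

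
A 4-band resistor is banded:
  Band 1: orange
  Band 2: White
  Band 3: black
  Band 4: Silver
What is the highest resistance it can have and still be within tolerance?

Orange → 3 (first significant figure)
White → 9 (second significant figure)
Black → ×1 multiplier
Silver → ±10% tolerance
39 × 1 = 39 Ω
Highest = 39 × (1 + 10/100) = 42.9 Ω.

42.9 Ω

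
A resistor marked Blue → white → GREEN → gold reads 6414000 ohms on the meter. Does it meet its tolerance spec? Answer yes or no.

no

Blue → 6 (first significant figure)
White → 9 (second significant figure)
Green → ×10^5 multiplier
Gold → ±5% tolerance
69 × 100000 = 6900000 Ω
Allowed range: 6555000 Ω to 7245000 Ω.
6414000 ohms lies outside that range.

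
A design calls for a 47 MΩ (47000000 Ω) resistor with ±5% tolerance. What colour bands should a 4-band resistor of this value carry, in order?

47000000 Ω = 47 × 10^6.
4 → yellow
7 → violet
Multiplier 10^6 → blue.
±5% tolerance → gold.

yellow, violet, blue, gold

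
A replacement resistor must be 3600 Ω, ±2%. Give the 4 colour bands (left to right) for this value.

3600 Ω = 36 × 10^2.
3 → orange
6 → blue
Multiplier 10^2 → red.
±2% tolerance → red.

orange, blue, red, red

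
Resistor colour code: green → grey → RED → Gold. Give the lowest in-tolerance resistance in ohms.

5510 Ω

Green → 5 (first significant figure)
Grey → 8 (second significant figure)
Red → ×10^2 multiplier
Gold → ±5% tolerance
58 × 100 = 5800 Ω
Lowest = 5800 × (1 − 5/100) = 5510 Ω.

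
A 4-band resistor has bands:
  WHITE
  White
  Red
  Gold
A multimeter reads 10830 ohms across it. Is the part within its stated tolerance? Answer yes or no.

no

White → 9 (first significant figure)
White → 9 (second significant figure)
Red → ×10^2 multiplier
Gold → ±5% tolerance
99 × 100 = 9900 Ω
Allowed range: 9405 Ω to 10395 Ω.
10830 ohms lies outside that range.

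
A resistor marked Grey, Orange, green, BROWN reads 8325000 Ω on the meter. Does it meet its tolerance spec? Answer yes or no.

yes

Grey → 8 (first significant figure)
Orange → 3 (second significant figure)
Green → ×10^5 multiplier
Brown → ±1% tolerance
83 × 100000 = 8300000 Ω
Allowed range: 8217000 Ω to 8383000 Ω.
8325000 Ω lies inside that range.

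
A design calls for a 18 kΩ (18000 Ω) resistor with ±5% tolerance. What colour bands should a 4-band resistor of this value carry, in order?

18000 Ω = 18 × 10^3.
1 → brown
8 → grey
Multiplier 10^3 → orange.
±5% tolerance → gold.

brown, grey, orange, gold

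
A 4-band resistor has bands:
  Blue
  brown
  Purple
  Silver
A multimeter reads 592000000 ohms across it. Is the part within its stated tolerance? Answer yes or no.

yes

Blue → 6 (first significant figure)
Brown → 1 (second significant figure)
Violet → ×10^7 multiplier
Silver → ±10% tolerance
61 × 10000000 = 610000000 Ω
Allowed range: 549000000 Ω to 671000000 Ω.
592000000 ohms lies inside that range.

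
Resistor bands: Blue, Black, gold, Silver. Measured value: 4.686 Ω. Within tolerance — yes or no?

no

Blue → 6 (first significant figure)
Black → 0 (second significant figure)
Gold → ×0.1 multiplier
Silver → ±10% tolerance
60 × 0.1 = 6 Ω
Allowed range: 5.4 Ω to 6.6 Ω.
4.686 Ω lies outside that range.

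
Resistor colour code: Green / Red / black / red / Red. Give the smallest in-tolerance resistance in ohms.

50960 Ω

Green → 5 (first significant figure)
Red → 2 (second significant figure)
Black → 0 (third significant figure)
Red → ×10^2 multiplier
Red → ±2% tolerance
520 × 100 = 52000 Ω
Smallest = 52000 × (1 − 2/100) = 50960 Ω.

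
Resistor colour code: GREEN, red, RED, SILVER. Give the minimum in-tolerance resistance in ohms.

4680 Ω

Green → 5 (first significant figure)
Red → 2 (second significant figure)
Red → ×10^2 multiplier
Silver → ±10% tolerance
52 × 100 = 5200 Ω
Minimum = 5200 × (1 − 10/100) = 4680 Ω.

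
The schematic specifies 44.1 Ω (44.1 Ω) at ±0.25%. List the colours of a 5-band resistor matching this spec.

44.1 Ω = 441 × 10^-1.
4 → yellow
4 → yellow
1 → brown
Multiplier 10^-1 → gold.
±0.25% tolerance → blue.

yellow, yellow, brown, gold, blue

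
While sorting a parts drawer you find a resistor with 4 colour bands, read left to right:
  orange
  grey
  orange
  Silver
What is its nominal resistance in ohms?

38000 Ω

Orange → 3 (first significant figure)
Grey → 8 (second significant figure)
Orange → ×10^3 multiplier
38 × 1000 = 38000 Ω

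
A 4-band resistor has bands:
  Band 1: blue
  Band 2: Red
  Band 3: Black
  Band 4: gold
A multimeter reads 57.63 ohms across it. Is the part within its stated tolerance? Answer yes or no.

Blue → 6 (first significant figure)
Red → 2 (second significant figure)
Black → ×1 multiplier
Gold → ±5% tolerance
62 × 1 = 62 Ω
Allowed range: 58.9 Ω to 65.1 Ω.
57.63 ohms lies outside that range.

no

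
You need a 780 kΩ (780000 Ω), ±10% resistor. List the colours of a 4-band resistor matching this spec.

780000 Ω = 78 × 10^4.
7 → violet
8 → grey
Multiplier 10^4 → yellow.
±10% tolerance → silver.

violet, grey, yellow, silver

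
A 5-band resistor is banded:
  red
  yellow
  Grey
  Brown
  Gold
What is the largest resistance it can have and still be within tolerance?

Red → 2 (first significant figure)
Yellow → 4 (second significant figure)
Grey → 8 (third significant figure)
Brown → ×10 multiplier
Gold → ±5% tolerance
248 × 10 = 2480 Ω
Largest = 2480 × (1 + 5/100) = 2604 Ω.

2604 Ω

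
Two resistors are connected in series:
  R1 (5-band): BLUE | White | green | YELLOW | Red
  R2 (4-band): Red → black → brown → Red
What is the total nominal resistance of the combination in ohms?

6950200 Ω

R1: blue, white, green → 695; yellow ×10^4 → 6950000 Ω.
R2: red, black → 20; brown ×10 → 200 Ω.
Series: 6950000 + 200 = 6950200 Ω.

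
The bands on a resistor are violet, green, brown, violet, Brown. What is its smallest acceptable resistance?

Violet → 7 (first significant figure)
Green → 5 (second significant figure)
Brown → 1 (third significant figure)
Violet → ×10^7 multiplier
Brown → ±1% tolerance
751 × 10000000 = 7510000000 Ω
Smallest = 7510000000 × (1 − 1/100) = 7434900000 Ω.

7434900000 Ω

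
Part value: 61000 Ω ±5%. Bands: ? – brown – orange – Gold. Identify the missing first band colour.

blue

61000 Ω = 61 × 10^3.
The first band gives digit 6 of the significand, and 6 is blue.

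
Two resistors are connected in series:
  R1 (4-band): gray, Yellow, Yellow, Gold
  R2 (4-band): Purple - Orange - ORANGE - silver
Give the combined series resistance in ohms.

R1: grey, yellow → 84; yellow ×10^4 → 840000 Ω.
R2: violet, orange → 73; orange ×10^3 → 73000 Ω.
Series: 840000 + 73000 = 913000 Ω.

913000 Ω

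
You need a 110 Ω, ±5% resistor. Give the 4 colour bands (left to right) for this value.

brown, brown, brown, gold

110 Ω = 11 × 10^1.
1 → brown
1 → brown
Multiplier 10^1 → brown.
±5% tolerance → gold.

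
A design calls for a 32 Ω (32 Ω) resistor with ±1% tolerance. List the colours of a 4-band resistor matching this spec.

orange, red, black, brown

32 Ω = 32 × 10^0.
3 → orange
2 → red
Multiplier 10^0 → black.
±1% tolerance → brown.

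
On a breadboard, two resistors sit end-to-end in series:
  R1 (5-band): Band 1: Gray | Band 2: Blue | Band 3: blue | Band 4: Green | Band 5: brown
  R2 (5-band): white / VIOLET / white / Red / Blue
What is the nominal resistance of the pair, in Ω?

R1: grey, blue, blue → 866; green ×10^5 → 86600000 Ω.
R2: white, violet, white → 979; red ×10^2 → 97900 Ω.
Series: 86600000 + 97900 = 86697900 Ω.

86697900 Ω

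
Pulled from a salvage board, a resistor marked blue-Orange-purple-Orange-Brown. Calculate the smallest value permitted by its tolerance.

630630 Ω

Blue → 6 (first significant figure)
Orange → 3 (second significant figure)
Violet → 7 (third significant figure)
Orange → ×10^3 multiplier
Brown → ±1% tolerance
637 × 1000 = 637000 Ω
Smallest = 637000 × (1 − 1/100) = 630630 Ω.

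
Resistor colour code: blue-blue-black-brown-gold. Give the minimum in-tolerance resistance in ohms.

Blue → 6 (first significant figure)
Blue → 6 (second significant figure)
Black → 0 (third significant figure)
Brown → ×10 multiplier
Gold → ±5% tolerance
660 × 10 = 6600 Ω
Minimum = 6600 × (1 − 5/100) = 6270 Ω.

6270 Ω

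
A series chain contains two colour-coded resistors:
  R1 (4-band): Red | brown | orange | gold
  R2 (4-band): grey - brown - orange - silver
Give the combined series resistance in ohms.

R1: red, brown → 21; orange ×10^3 → 21000 Ω.
R2: grey, brown → 81; orange ×10^3 → 81000 Ω.
Series: 21000 + 81000 = 102000 Ω.

102000 Ω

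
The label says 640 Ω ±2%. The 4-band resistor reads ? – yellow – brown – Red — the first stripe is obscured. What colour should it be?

640 Ω = 64 × 10^1.
The first band gives digit 6 of the significand, and 6 is blue.

blue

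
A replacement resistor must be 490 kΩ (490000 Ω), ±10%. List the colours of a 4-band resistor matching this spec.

490000 Ω = 49 × 10^4.
4 → yellow
9 → white
Multiplier 10^4 → yellow.
±10% tolerance → silver.

yellow, white, yellow, silver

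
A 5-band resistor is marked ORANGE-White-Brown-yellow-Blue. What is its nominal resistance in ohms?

Orange → 3 (first significant figure)
White → 9 (second significant figure)
Brown → 1 (third significant figure)
Yellow → ×10^4 multiplier
391 × 10000 = 3910000 Ω

3910000 Ω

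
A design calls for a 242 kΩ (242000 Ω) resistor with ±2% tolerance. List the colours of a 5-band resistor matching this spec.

242000 Ω = 242 × 10^3.
2 → red
4 → yellow
2 → red
Multiplier 10^3 → orange.
±2% tolerance → red.

red, yellow, red, orange, red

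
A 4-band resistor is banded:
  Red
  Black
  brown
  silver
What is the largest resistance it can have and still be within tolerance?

220 Ω

Red → 2 (first significant figure)
Black → 0 (second significant figure)
Brown → ×10 multiplier
Silver → ±10% tolerance
20 × 10 = 200 Ω
Largest = 200 × (1 + 10/100) = 220 Ω.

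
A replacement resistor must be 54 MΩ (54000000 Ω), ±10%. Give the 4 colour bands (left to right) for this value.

54000000 Ω = 54 × 10^6.
5 → green
4 → yellow
Multiplier 10^6 → blue.
±10% tolerance → silver.

green, yellow, blue, silver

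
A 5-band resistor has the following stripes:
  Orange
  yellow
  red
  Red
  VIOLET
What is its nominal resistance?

Orange → 3 (first significant figure)
Yellow → 4 (second significant figure)
Red → 2 (third significant figure)
Red → ×10^2 multiplier
342 × 100 = 34200 Ω

34200 Ω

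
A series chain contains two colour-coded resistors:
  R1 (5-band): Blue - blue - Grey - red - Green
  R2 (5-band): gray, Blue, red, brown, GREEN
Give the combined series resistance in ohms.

75420 Ω

R1: blue, blue, grey → 668; red ×10^2 → 66800 Ω.
R2: grey, blue, red → 862; brown ×10 → 8620 Ω.
Series: 66800 + 8620 = 75420 Ω.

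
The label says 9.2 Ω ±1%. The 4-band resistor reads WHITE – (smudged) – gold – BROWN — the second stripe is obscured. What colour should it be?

red

9.2 Ω = 92 × 10^-1.
The second band gives digit 2 of the significand, and 2 is red.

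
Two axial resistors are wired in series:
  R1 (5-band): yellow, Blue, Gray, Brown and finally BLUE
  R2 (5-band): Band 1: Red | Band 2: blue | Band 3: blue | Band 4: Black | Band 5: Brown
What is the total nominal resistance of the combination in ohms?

R1: yellow, blue, grey → 468; brown ×10 → 4680 Ω.
R2: red, blue, blue → 266; black ×1 → 266 Ω.
Series: 4680 + 266 = 4946 Ω.

4946 Ω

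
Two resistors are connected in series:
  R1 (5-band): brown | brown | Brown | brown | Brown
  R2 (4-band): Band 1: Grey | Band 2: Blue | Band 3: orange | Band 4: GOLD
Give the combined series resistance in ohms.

87110 Ω

R1: brown, brown, brown → 111; brown ×10 → 1110 Ω.
R2: grey, blue → 86; orange ×10^3 → 86000 Ω.
Series: 1110 + 86000 = 87110 Ω.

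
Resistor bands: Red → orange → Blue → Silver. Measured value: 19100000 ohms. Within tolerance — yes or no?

Red → 2 (first significant figure)
Orange → 3 (second significant figure)
Blue → ×10^6 multiplier
Silver → ±10% tolerance
23 × 1000000 = 23000000 Ω
Allowed range: 20700000 Ω to 25300000 Ω.
19100000 ohms lies outside that range.

no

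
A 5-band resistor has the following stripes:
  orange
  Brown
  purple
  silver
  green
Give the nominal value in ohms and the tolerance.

Orange → 3 (first significant figure)
Brown → 1 (second significant figure)
Violet → 7 (third significant figure)
Silver → ×0.01 multiplier
Green → ±0.5% tolerance
317 × 0.01 = 3.17 Ω

3.17 Ω ±0.5%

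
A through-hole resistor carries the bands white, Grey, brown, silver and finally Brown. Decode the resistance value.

White → 9 (first significant figure)
Grey → 8 (second significant figure)
Brown → 1 (third significant figure)
Silver → ×0.01 multiplier
981 × 0.01 = 9.81 Ω

9.81 Ω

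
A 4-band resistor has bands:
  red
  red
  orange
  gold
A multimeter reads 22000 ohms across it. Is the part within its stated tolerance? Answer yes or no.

Red → 2 (first significant figure)
Red → 2 (second significant figure)
Orange → ×10^3 multiplier
Gold → ±5% tolerance
22 × 1000 = 22000 Ω
Allowed range: 20900 Ω to 23100 Ω.
22000 ohms lies inside that range.

yes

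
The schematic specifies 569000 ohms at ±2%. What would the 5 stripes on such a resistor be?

569000 Ω = 569 × 10^3.
5 → green
6 → blue
9 → white
Multiplier 10^3 → orange.
±2% tolerance → red.

green, blue, white, orange, red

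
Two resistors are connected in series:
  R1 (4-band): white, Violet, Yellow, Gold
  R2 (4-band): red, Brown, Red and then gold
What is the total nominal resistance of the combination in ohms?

R1: white, violet → 97; yellow ×10^4 → 970000 Ω.
R2: red, brown → 21; red ×10^2 → 2100 Ω.
Series: 970000 + 2100 = 972100 Ω.

972100 Ω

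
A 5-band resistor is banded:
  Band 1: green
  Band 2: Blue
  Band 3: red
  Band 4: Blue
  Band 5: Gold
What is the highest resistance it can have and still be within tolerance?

590100000 Ω

Green → 5 (first significant figure)
Blue → 6 (second significant figure)
Red → 2 (third significant figure)
Blue → ×10^6 multiplier
Gold → ±5% tolerance
562 × 1000000 = 562000000 Ω
Highest = 562000000 × (1 + 5/100) = 590100000 Ω.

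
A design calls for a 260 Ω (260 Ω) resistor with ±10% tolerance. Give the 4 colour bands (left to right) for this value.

260 Ω = 26 × 10^1.
2 → red
6 → blue
Multiplier 10^1 → brown.
±10% tolerance → silver.

red, blue, brown, silver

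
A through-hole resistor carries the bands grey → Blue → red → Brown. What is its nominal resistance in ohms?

Grey → 8 (first significant figure)
Blue → 6 (second significant figure)
Red → ×10^2 multiplier
86 × 100 = 8600 Ω

8600 Ω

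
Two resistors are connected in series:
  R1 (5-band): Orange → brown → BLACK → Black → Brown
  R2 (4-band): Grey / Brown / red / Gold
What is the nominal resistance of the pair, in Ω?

8410 Ω

R1: orange, brown, black → 310; black ×1 → 310 Ω.
R2: grey, brown → 81; red ×10^2 → 8100 Ω.
Series: 310 + 8100 = 8410 Ω.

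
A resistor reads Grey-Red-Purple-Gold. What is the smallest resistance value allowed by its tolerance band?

779000000 Ω

Grey → 8 (first significant figure)
Red → 2 (second significant figure)
Violet → ×10^7 multiplier
Gold → ±5% tolerance
82 × 10000000 = 820000000 Ω
Smallest = 820000000 × (1 − 5/100) = 779000000 Ω.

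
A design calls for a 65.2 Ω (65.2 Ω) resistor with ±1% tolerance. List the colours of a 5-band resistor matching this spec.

65.2 Ω = 652 × 10^-1.
6 → blue
5 → green
2 → red
Multiplier 10^-1 → gold.
±1% tolerance → brown.

blue, green, red, gold, brown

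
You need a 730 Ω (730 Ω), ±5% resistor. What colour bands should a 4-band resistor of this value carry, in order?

730 Ω = 73 × 10^1.
7 → violet
3 → orange
Multiplier 10^1 → brown.
±5% tolerance → gold.

violet, orange, brown, gold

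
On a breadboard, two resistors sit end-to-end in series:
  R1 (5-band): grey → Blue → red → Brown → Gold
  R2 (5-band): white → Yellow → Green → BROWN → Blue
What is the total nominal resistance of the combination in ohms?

18070 Ω

R1: grey, blue, red → 862; brown ×10 → 8620 Ω.
R2: white, yellow, green → 945; brown ×10 → 9450 Ω.
Series: 8620 + 9450 = 18070 Ω.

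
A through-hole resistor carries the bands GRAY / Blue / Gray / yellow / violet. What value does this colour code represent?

Grey → 8 (first significant figure)
Blue → 6 (second significant figure)
Grey → 8 (third significant figure)
Yellow → ×10^4 multiplier
868 × 10000 = 8680000 Ω

8680000 Ω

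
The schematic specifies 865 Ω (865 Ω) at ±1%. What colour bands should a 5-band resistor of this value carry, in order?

grey, blue, green, black, brown

865 Ω = 865 × 10^0.
8 → grey
6 → blue
5 → green
Multiplier 10^0 → black.
±1% tolerance → brown.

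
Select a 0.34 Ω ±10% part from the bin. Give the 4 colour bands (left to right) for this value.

orange, yellow, silver, silver

0.34 Ω = 34 × 10^-2.
3 → orange
4 → yellow
Multiplier 10^-2 → silver.
±10% tolerance → silver.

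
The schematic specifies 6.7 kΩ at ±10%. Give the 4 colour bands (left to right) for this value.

blue, violet, red, silver

6700 Ω = 67 × 10^2.
6 → blue
7 → violet
Multiplier 10^2 → red.
±10% tolerance → silver.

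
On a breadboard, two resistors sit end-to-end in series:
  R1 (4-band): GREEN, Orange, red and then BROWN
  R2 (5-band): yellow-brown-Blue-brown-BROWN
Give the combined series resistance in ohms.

R1: green, orange → 53; red ×10^2 → 5300 Ω.
R2: yellow, brown, blue → 416; brown ×10 → 4160 Ω.
Series: 5300 + 4160 = 9460 Ω.

9460 Ω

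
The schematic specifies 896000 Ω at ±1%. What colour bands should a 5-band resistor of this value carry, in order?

896000 Ω = 896 × 10^3.
8 → grey
9 → white
6 → blue
Multiplier 10^3 → orange.
±1% tolerance → brown.

grey, white, blue, orange, brown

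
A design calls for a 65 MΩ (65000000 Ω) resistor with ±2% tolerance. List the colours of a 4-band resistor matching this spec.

65000000 Ω = 65 × 10^6.
6 → blue
5 → green
Multiplier 10^6 → blue.
±2% tolerance → red.

blue, green, blue, red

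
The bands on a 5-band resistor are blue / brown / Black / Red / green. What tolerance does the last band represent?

±0.5%

The last band, green, is the tolerance band.
Green corresponds to ±0.5%.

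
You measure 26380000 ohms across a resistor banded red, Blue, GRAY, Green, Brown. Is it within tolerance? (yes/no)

Red → 2 (first significant figure)
Blue → 6 (second significant figure)
Grey → 8 (third significant figure)
Green → ×10^5 multiplier
Brown → ±1% tolerance
268 × 100000 = 26800000 Ω
Allowed range: 26532000 Ω to 27068000 Ω.
26380000 ohms lies outside that range.

no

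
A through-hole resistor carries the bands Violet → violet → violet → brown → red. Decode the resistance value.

Violet → 7 (first significant figure)
Violet → 7 (second significant figure)
Violet → 7 (third significant figure)
Brown → ×10 multiplier
777 × 10 = 7770 Ω

7770 Ω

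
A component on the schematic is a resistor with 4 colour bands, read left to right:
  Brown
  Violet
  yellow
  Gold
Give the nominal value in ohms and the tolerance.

Brown → 1 (first significant figure)
Violet → 7 (second significant figure)
Yellow → ×10^4 multiplier
Gold → ±5% tolerance
17 × 10000 = 170000 Ω

170000 Ω ±5%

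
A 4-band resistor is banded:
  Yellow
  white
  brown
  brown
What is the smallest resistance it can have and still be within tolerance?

485.1 Ω

Yellow → 4 (first significant figure)
White → 9 (second significant figure)
Brown → ×10 multiplier
Brown → ±1% tolerance
49 × 10 = 490 Ω
Smallest = 490 × (1 − 1/100) = 485.1 Ω.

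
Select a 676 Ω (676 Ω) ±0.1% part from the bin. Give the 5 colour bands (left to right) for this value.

676 Ω = 676 × 10^0.
6 → blue
7 → violet
6 → blue
Multiplier 10^0 → black.
±0.1% tolerance → violet.

blue, violet, blue, black, violet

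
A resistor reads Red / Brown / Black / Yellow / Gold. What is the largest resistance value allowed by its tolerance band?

Red → 2 (first significant figure)
Brown → 1 (second significant figure)
Black → 0 (third significant figure)
Yellow → ×10^4 multiplier
Gold → ±5% tolerance
210 × 10000 = 2100000 Ω
Largest = 2100000 × (1 + 5/100) = 2205000 Ω.

2205000 Ω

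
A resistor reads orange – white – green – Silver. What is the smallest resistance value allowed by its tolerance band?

3510000 Ω

Orange → 3 (first significant figure)
White → 9 (second significant figure)
Green → ×10^5 multiplier
Silver → ±10% tolerance
39 × 100000 = 3900000 Ω
Smallest = 3900000 × (1 − 10/100) = 3510000 Ω.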